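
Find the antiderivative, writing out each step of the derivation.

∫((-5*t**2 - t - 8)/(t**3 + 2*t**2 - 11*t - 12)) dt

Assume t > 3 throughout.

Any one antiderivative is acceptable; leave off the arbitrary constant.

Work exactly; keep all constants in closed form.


Step 1. Decompose ∫((-5*t**2 - t - 8)/(t**3 + 2*t**2 - 11*t - 12)) dt by partial fractions, (-5*t**2 - t - 8)/(t**3 + 2*t**2 - 11*t - 12) = -4/(t + 4) + 1/(t + 1) - 2/(t - 3): now ∫(-2/(t - 3)) dt + ∫(1/(t + 1)) dt + ∫(-4/(t + 4)) dt.
Step 2. Evaluate the standard form [assuming t > -1]: now log(t + 1) + ∫(-2/(t - 3)) dt + ∫(-4/(t + 4)) dt.
Step 3. Evaluate the standard form [assuming t > 3]: now -2*log(t - 3) + log(t + 1) + ∫(-4/(t + 4)) dt.
Step 4. Evaluate the standard form [assuming t > -4]: now -2*log(t - 3) + log(t + 1) - 4*log(t + 4).
Answer: -2*log(t - 3) + log(t + 1) - 4*log(t + 4).


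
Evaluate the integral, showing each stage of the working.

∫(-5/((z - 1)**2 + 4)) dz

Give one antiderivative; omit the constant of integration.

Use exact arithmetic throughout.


Step 1. Substitute u = z - 1, turning ∫(-5/((z - 1)**2 + 4)) dz into ∫(-5/(u**2 + 4)) du: now ∫(-5/(u**2 + 4)) du.
Step 2. Evaluate the standard form: now -5*atan(u/2)/2.
Step 3. Substitute back u = z - 1: now -5*atan(z/2 - 1/2)/2.
Answer: -5*atan(z/2 - 1/2)/2.


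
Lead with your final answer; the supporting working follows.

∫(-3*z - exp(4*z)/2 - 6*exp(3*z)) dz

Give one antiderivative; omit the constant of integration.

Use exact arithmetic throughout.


The answer is -3*z**2/2 - exp(4*z)/8 - 2*exp(3*z).
Step 1. Rewrite: now ∫(-3*z) dz + ∫(-6*exp(3*z)) dz + ∫(-exp(4*z)/2) dz.
Step 2. Evaluate the standard form: now -2*exp(3*z) + ∫(-3*z) dz + ∫(-exp(4*z)/2) dz.
Step 3. Evaluate the standard form: now -3*z**2/2 - 2*exp(3*z) + ∫(-exp(4*z)/2) dz.
Step 4. Evaluate the standard form: now -3*z**2/2 - exp(4*z)/8 - 2*exp(3*z).
Answer: -3*z**2/2 - exp(4*z)/8 - 2*exp(3*z).


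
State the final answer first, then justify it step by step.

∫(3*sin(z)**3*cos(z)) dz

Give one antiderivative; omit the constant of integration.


The answer is 3*sin(z)**4/4.
Step 1. Substitute u = sin(z), turning ∫(3*sin(z)**3*cos(z)) dz into ∫(3*u**3) du: now ∫(3*u**3) du.
Step 2. Evaluate the standard form: now 3*u**4/4.
Step 3. Substitute back u = sin(z): now 3*sin(z)**4/4.
Answer: 3*sin(z)**4/4.


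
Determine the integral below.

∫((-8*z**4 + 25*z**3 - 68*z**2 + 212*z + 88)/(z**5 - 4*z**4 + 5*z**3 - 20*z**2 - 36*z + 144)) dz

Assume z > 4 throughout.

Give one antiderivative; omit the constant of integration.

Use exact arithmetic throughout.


Answer: -2*log(z - 4) - 3*log(z - 2) - 3*log(z + 2) + atan(z/3)/3.


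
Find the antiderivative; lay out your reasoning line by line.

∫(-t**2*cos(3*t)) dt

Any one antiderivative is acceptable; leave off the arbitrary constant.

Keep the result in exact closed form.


Step 1. Integrate ∫(-t**2*cos(3*t)) dt by parts with u = t**2, dv = (-cos(3*t)) dt, so v = -sin(3*t)/3: now -t**2*sin(3*t)/3 + ∫(2*t*sin(3*t)/3) dt.
Step 2. Integrate ∫(2*t*sin(3*t)/3) dt by parts with u = t, dv = (2*sin(3*t)/3) dt, so v = -2*cos(3*t)/9: now -t**2*sin(3*t)/3 - 2*t*cos(3*t)/9 + ∫(2*cos(3*t)/9) dt.
Step 3. Evaluate the standard form: now -t**2*sin(3*t)/3 - 2*t*cos(3*t)/9 + 2*sin(3*t)/27.
Answer: -t**2*sin(3*t)/3 - 2*t*cos(3*t)/9 + 2*sin(3*t)/27.


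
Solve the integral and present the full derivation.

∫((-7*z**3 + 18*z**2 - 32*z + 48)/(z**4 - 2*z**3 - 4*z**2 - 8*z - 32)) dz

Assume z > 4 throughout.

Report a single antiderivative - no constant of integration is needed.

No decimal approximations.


Step 1. Decompose ∫((-7*z**3 + 18*z**2 - 32*z + 48)/(z**4 - 2*z**3 - 4*z**2 - 8*z - 32)) dz by partial fractions, (-7*z**3 + 18*z**2 - 32*z + 48)/(z**4 - 2*z**3 - 4*z**2 - 8*z - 32) = 2/(z**2 + 4) - 5/(z + 2) - 2/(z - 4): now ∫(-2/(z - 4)) dz + ∫(-5/(z + 2)) dz + ∫(2/(z**2 + 4)) dz.
Step 2. Evaluate the standard form [assuming z > -2]: now -5*log(z + 2) + ∫(-2/(z - 4)) dz + ∫(2/(z**2 + 4)) dz.
Step 3. Evaluate the standard form [assuming z > 4]: now -2*log(z - 4) - 5*log(z + 2) + ∫(2/(z**2 + 4)) dz.
Step 4. Evaluate the standard form: now -2*log(z - 4) - 5*log(z + 2) + atan(z/2).
Answer: -2*log(z - 4) - 5*log(z + 2) + atan(z/2).


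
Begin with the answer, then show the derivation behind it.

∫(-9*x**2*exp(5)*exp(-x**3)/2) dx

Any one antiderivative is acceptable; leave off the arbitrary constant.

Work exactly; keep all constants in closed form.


The answer is 3*exp(5 - x**3)/2.
Step 1. Substitute u = x**3 - 5, turning ∫(-9*x**2*exp(5)*exp(-x**3)/2) dx into ∫(-3*exp(-u)/2) du: now ∫(-3*exp(-u)/2) du.
Step 2. Evaluate the standard form: now 3*exp(-u)/2.
Step 3. Substitute back u = x**3 - 5: now 3*exp(5 - x**3)/2.
Answer: 3*exp(5 - x**3)/2.


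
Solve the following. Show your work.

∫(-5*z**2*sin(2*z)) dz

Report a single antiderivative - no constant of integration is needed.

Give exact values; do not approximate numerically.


Step 1. Integrate ∫(-5*z**2*sin(2*z)) dz by parts with u = z**2, dv = (-5*sin(2*z)) dz, so v = 5*cos(2*z)/2: now 5*z**2*cos(2*z)/2 + ∫(-5*z*cos(2*z)) dz.
Step 2. Integrate ∫(-5*z*cos(2*z)) dz by parts with u = z, dv = (-5*cos(2*z)) dz, so v = -5*sin(2*z)/2: now 5*z**2*cos(2*z)/2 - 5*z*sin(2*z)/2 + ∫(5*sin(2*z)/2) dz.
Step 3. Evaluate the standard form: now 5*z**2*cos(2*z)/2 - 5*z*sin(2*z)/2 - 5*cos(2*z)/4.
Answer: 5*z**2*cos(2*z)/2 - 5*z*sin(2*z)/2 - 5*cos(2*z)/4.


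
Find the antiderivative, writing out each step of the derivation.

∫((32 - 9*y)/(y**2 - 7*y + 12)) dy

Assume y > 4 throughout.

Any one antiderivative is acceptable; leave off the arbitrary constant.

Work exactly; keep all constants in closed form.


Step 1. Decompose ∫((32 - 9*y)/(y**2 - 7*y + 12)) dy by partial fractions, (32 - 9*y)/(y**2 - 7*y + 12) = -5/(y - 3) - 4/(y - 4): now ∫(-4/(y - 4)) dy + ∫(-5/(y - 3)) dy.
Step 2. Evaluate the standard form [assuming y > 3]: now -5*log(y - 3) + ∫(-4/(y - 4)) dy.
Step 3. Evaluate the standard form [assuming y > 4]: now -4*log(y - 4) - 5*log(y - 3).
Answer: -4*log(y - 4) - 5*log(y - 3).


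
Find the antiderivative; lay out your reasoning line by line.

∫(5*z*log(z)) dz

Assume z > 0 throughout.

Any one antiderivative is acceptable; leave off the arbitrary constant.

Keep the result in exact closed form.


Step 1. Integrate ∫(5*z*log(z)) dz by parts with u = log(z), dv = (5*z) dz, so v = 5*z**2/2 [assuming z > 0]: now 5*z**2*log(z)/2 + ∫(-5*z/2) dz.
Step 2. Evaluate the standard form: now 5*z**2*log(z)/2 - 5*z**2/4.
Answer: 5*z**2*log(z)/2 - 5*z**2/4.


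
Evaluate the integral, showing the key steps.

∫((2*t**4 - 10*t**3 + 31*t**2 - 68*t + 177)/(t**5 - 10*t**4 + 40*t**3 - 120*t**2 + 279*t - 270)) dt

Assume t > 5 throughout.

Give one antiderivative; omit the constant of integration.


Step 1. Decompose ∫((2*t**4 - 10*t**3 + 31*t**2 - 68*t + 177)/(t**5 - 10*t**4 + 40*t**3 - 120*t**2 + 279*t - 270)) dt by partial fractions, (2*t**4 - 10*t**3 + 31*t**2 - 68*t + 177)/(t**5 - 10*t**4 + 40*t**3 - 120*t**2 + 279*t - 270) = 1/(t**2 + 9) + 3/(t - 2) - 4/(t - 3) + 3/(t - 5): now ∫(3/(t - 5)) dt + ∫(-4/(t - 3)) dt + ∫(3/(t - 2)) dt + ∫(1/(t**2 + 9)) dt.
Step 2. Evaluate the standard form [assuming t > 5]: now 3*log(t - 5) + ∫(-4/(t - 3)) dt + ∫(3/(t - 2)) dt + ∫(1/(t**2 + 9)) dt.
Step 3. Evaluate the standard form [assuming t > 2]: now 3*log(t - 5) + 3*log(t - 2) + ∫(-4/(t - 3)) dt + ∫(1/(t**2 + 9)) dt.
Step 4. Evaluate the standard form [assuming t > 3]: now 3*log(t - 5) - 4*log(t - 3) + 3*log(t - 2) + ∫(1/(t**2 + 9)) dt.
Step 5. Evaluate the standard form: now 3*log(t - 5) - 4*log(t - 3) + 3*log(t - 2) + atan(t/3)/3.
Answer: 3*log(t - 5) - 4*log(t - 3) + 3*log(t - 2) + atan(t/3)/3.


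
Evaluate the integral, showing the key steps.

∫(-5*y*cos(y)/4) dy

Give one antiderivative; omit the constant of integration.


Step 1. Integrate ∫(-5*y*cos(y)/4) dy by parts with u = y, dv = (-5*cos(y)/4) dy, so v = -5*sin(y)/4: now -5*y*sin(y)/4 + ∫(5*sin(y)/4) dy.
Step 2. Evaluate the standard form: now -5*y*sin(y)/4 - 5*cos(y)/4.
Answer: -5*y*sin(y)/4 - 5*cos(y)/4.


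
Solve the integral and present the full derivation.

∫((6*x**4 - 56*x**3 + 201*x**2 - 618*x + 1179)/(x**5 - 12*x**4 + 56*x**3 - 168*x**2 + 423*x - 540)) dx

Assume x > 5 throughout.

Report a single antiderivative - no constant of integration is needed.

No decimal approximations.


Step 1. Decompose ∫((6*x**4 - 56*x**3 + 201*x**2 - 618*x + 1179)/(x**5 - 12*x**4 + 56*x**3 - 168*x**2 + 423*x - 540)) dx by partial fractions, (6*x**4 - 56*x**3 + 201*x**2 - 618*x + 1179)/(x**5 - 12*x**4 + 56*x**3 - 168*x**2 + 423*x - 540) = -3/(x**2 + 9) + 3/(x - 3) + 5/(x - 4) - 2/(x - 5): now ∫(-2/(x - 5)) dx + ∫(5/(x - 4)) dx + ∫(3/(x - 3)) dx + ∫(-3/(x**2 + 9)) dx.
Step 2. Evaluate the standard form [assuming x > 4]: now 5*log(x - 4) + ∫(-2/(x - 5)) dx + ∫(3/(x - 3)) dx + ∫(-3/(x**2 + 9)) dx.
Step 3. Evaluate the standard form [assuming x > 5]: now -2*log(x - 5) + 5*log(x - 4) + ∫(3/(x - 3)) dx + ∫(-3/(x**2 + 9)) dx.
Step 4. Evaluate the standard form [assuming x > 3]: now -2*log(x - 5) + 5*log(x - 4) + 3*log(x - 3) + ∫(-3/(x**2 + 9)) dx.
Step 5. Evaluate the standard form: now -2*log(x - 5) + 5*log(x - 4) + 3*log(x - 3) - atan(x/3).
Answer: -2*log(x - 5) + 5*log(x - 4) + 3*log(x - 3) - atan(x/3).


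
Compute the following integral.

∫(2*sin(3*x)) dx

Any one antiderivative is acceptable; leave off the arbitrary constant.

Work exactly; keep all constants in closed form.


Answer: -2*cos(3*x)/3.


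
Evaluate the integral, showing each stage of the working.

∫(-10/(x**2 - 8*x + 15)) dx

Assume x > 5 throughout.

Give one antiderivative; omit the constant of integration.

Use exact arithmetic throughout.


Step 1. Decompose ∫(-10/(x**2 - 8*x + 15)) dx by partial fractions, -10/(x**2 - 8*x + 15) = 5/(x - 3) - 5/(x - 5): now ∫(-5/(x - 5)) dx + ∫(5/(x - 3)) dx.
Step 2. Evaluate the standard form [assuming x > 5]: now -5*log(x - 5) + ∫(5/(x - 3)) dx.
Step 3. Evaluate the standard form [assuming x > 3]: now -5*log(x - 5) + 5*log(x - 3).
Answer: -5*log(x - 5) + 5*log(x - 3).


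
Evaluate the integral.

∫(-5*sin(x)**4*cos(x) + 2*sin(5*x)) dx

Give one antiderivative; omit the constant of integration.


Answer: -sin(x)**5 - 2*cos(5*x)/5.


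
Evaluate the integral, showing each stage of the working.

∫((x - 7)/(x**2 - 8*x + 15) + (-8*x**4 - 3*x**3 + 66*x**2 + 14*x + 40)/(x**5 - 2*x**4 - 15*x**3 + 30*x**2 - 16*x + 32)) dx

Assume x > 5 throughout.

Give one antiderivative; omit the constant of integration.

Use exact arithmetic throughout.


Step 1. Rewrite: now ∫((x - 7)/(x**2 - 8*x + 15)) dx + ∫((-8*x**4 - 3*x**3 + 66*x**2 + 14*x + 40)/(x**5 - 2*x**4 - 15*x**3 + 30*x**2 - 16*x + 32)) dx.
Step 2. Decompose ∫((-8*x**4 - 3*x**3 + 66*x**2 + 14*x + 40)/(x**5 - 2*x**4 - 15*x**3 + 30*x**2 - 16*x + 32)) dx by partial fractions, (-8*x**4 - 3*x**3 + 66*x**2 + 14*x + 40)/(x**5 - 2*x**4 - 15*x**3 + 30*x**2 - 16*x + 32) = -1/(x**2 + 1) - 1/(x + 4) - 3/(x - 2) - 4/(x - 4): now ∫((x - 7)/(x**2 - 8*x + 15)) dx + ∫(-4/(x - 4)) dx + ∫(-3/(x - 2)) dx + ∫(-1/(x + 4)) dx + ∫(-1/(x**2 + 1)) dx.
Step 3. Evaluate the standard form [assuming x > 2]: now -3*log(x - 2) + ∫((x - 7)/(x**2 - 8*x + 15)) dx + ∫(-4/(x - 4)) dx + ∫(-1/(x + 4)) dx + ∫(-1/(x**2 + 1)) dx.
Step 4. Evaluate the standard form [assuming x > 4]: now -4*log(x - 4) - 3*log(x - 2) + ∫((x - 7)/(x**2 - 8*x + 15)) dx + ∫(-1/(x + 4)) dx + ∫(-1/(x**2 + 1)) dx.
Step 5. Evaluate the standard form [assuming x > -4]: now -4*log(x - 4) - 3*log(x - 2) - log(x + 4) + ∫((x - 7)/(x**2 - 8*x + 15)) dx + ∫(-1/(x**2 + 1)) dx.
Step 6. Evaluate the standard form: now -4*log(x - 4) - 3*log(x - 2) - log(x + 4) - atan(x) + ∫((x - 7)/(x**2 - 8*x + 15)) dx.
Step 7. Decompose ∫((x - 7)/(x**2 - 8*x + 15)) dx by partial fractions, (x - 7)/(x**2 - 8*x + 15) = 2/(x - 3) - 1/(x - 5): now -4*log(x - 4) - 3*log(x - 2) - log(x + 4) - atan(x) + ∫(-1/(x - 5)) dx + ∫(2/(x - 3)) dx.
Step 8. Evaluate the standard form [assuming x > 3]: now -4*log(x - 4) + 2*log(x - 3) - 3*log(x - 2) - log(x + 4) - atan(x) + ∫(-1/(x - 5)) dx.
Step 9. Evaluate the standard form [assuming x > 5]: now -log(x - 5) - 4*log(x - 4) + 2*log(x - 3) - 3*log(x - 2) - log(x + 4) - atan(x).
Answer: -log(x - 5) - 4*log(x - 4) + 2*log(x - 3) - 3*log(x - 2) - log(x + 4) - atan(x).


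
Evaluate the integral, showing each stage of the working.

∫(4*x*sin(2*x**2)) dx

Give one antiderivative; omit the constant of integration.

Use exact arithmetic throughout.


Step 1. Substitute u = x**2, turning ∫(4*x*sin(2*x**2)) dx into ∫(2*sin(2*u)) du: now ∫(2*sin(2*u)) du.
Step 2. Evaluate the standard form: now -cos(2*u).
Step 3. Substitute back u = x**2: now -cos(2*x**2).
Answer: -cos(2*x**2).


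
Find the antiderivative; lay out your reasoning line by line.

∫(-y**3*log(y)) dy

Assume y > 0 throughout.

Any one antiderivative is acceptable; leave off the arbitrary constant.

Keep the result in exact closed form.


Step 1. Integrate ∫(-y**3*log(y)) dy by parts with u = log(y), dv = (-y**3) dy, so v = -y**4/4 [assuming y > 0]: now -y**4*log(y)/4 + ∫(y**3/4) dy.
Step 2. Evaluate the standard form: now -y**4*log(y)/4 + y**4/16.
Answer: -y**4*log(y)/4 + y**4/16.


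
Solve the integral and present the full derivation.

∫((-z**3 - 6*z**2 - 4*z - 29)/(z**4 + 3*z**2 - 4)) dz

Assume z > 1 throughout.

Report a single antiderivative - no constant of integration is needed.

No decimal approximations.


Step 1. Decompose ∫((-z**3 - 6*z**2 - 4*z - 29)/(z**4 + 3*z**2 - 4)) dz by partial fractions, (-z**3 - 6*z**2 - 4*z - 29)/(z**4 + 3*z**2 - 4) = 1/(z**2 + 4) + 3/(z + 1) - 4/(z - 1): now ∫(-4/(z - 1)) dz + ∫(3/(z + 1)) dz + ∫(1/(z**2 + 4)) dz.
Step 2. Evaluate the standard form [assuming z > 1]: now -4*log(z - 1) + ∫(3/(z + 1)) dz + ∫(1/(z**2 + 4)) dz.
Step 3. Evaluate the standard form [assuming z > -1]: now -4*log(z - 1) + 3*log(z + 1) + ∫(1/(z**2 + 4)) dz.
Step 4. Evaluate the standard form: now -4*log(z - 1) + 3*log(z + 1) + atan(z/2)/2.
Answer: -4*log(z - 1) + 3*log(z + 1) + atan(z/2)/2.


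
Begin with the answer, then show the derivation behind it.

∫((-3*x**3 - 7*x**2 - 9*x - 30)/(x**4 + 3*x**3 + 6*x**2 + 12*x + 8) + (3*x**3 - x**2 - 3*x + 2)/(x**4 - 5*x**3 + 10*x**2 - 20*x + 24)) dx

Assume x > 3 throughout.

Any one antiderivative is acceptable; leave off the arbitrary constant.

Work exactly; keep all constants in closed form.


The answer is 5*log(x - 3) - 2*log(x - 2) - 5*log(x + 1) + 2*log(x + 2) + 2*atan(x/2).
Step 1. Rewrite: now ∫((-3*x**3 - 7*x**2 - 9*x - 30)/(x**4 + 3*x**3 + 6*x**2 + 12*x + 8)) dx + ∫((3*x**3 - x**2 - 3*x + 2)/(x**4 - 5*x**3 + 10*x**2 - 20*x + 24)) dx.
Step 2. Decompose ∫((-3*x**3 - 7*x**2 - 9*x - 30)/(x**4 + 3*x**3 + 6*x**2 + 12*x + 8)) dx by partial fractions, (-3*x**3 - 7*x**2 - 9*x - 30)/(x**4 + 3*x**3 + 6*x**2 + 12*x + 8) = 1/(x**2 + 4) + 2/(x + 2) - 5/(x + 1): now ∫((3*x**3 - x**2 - 3*x + 2)/(x**4 - 5*x**3 + 10*x**2 - 20*x + 24)) dx + ∫(-5/(x + 1)) dx + ∫(2/(x + 2)) dx + ∫(1/(x**2 + 4)) dx.
Step 3. Evaluate the standard form [assuming x > -1]: now -5*log(x + 1) + ∫((3*x**3 - x**2 - 3*x + 2)/(x**4 - 5*x**3 + 10*x**2 - 20*x + 24)) dx + ∫(2/(x + 2)) dx + ∫(1/(x**2 + 4)) dx.
Step 4. Evaluate the standard form [assuming x > -2]: now -5*log(x + 1) + 2*log(x + 2) + ∫((3*x**3 - x**2 - 3*x + 2)/(x**4 - 5*x**3 + 10*x**2 - 20*x + 24)) dx + ∫(1/(x**2 + 4)) dx.
Step 5. Evaluate the standard form: now -5*log(x + 1) + 2*log(x + 2) + atan(x/2)/2 + ∫((3*x**3 - x**2 - 3*x + 2)/(x**4 - 5*x**3 + 10*x**2 - 20*x + 24)) dx.
Step 6. Decompose ∫((3*x**3 - x**2 - 3*x + 2)/(x**4 - 5*x**3 + 10*x**2 - 20*x + 24)) dx by partial fractions, (3*x**3 - x**2 - 3*x + 2)/(x**4 - 5*x**3 + 10*x**2 - 20*x + 24) = 3/(x**2 + 4) - 2/(x - 2) + 5/(x - 3): now -5*log(x + 1) + 2*log(x + 2) + atan(x/2)/2 + ∫(5/(x - 3)) dx + ∫(-2/(x - 2)) dx + ∫(3/(x**2 + 4)) dx.
Step 7. Evaluate the standard form [assuming x > 2]: now -2*log(x - 2) - 5*log(x + 1) + 2*log(x + 2) + atan(x/2)/2 + ∫(5/(x - 3)) dx + ∫(3/(x**2 + 4)) dx.
Step 8. Evaluate the standard form [assuming x > 3]: now 5*log(x - 3) - 2*log(x - 2) - 5*log(x + 1) + 2*log(x + 2) + atan(x/2)/2 + ∫(3/(x**2 + 4)) dx.
Step 9. Evaluate the standard form: now 5*log(x - 3) - 2*log(x - 2) - 5*log(x + 1) + 2*log(x + 2) + 2*atan(x/2).
Answer: 5*log(x - 3) - 2*log(x - 2) - 5*log(x + 1) + 2*log(x + 2) + 2*atan(x/2).


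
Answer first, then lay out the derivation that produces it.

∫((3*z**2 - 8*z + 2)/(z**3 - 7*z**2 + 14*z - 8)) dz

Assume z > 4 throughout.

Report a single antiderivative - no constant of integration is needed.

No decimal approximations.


The answer is 3*log(z - 4) + log(z - 2) - log(z - 1).
Step 1. Decompose ∫((3*z**2 - 8*z + 2)/(z**3 - 7*z**2 + 14*z - 8)) dz by partial fractions, (3*z**2 - 8*z + 2)/(z**3 - 7*z**2 + 14*z - 8) = -1/(z - 1) + 1/(z - 2) + 3/(z - 4): now ∫(3/(z - 4)) dz + ∫(1/(z - 2)) dz + ∫(-1/(z - 1)) dz.
Step 2. Evaluate the standard form [assuming z > 2]: now log(z - 2) + ∫(3/(z - 4)) dz + ∫(-1/(z - 1)) dz.
Step 3. Evaluate the standard form [assuming z > 4]: now 3*log(z - 4) + log(z - 2) + ∫(-1/(z - 1)) dz.
Step 4. Evaluate the standard form [assuming z > 1]: now 3*log(z - 4) + log(z - 2) - log(z - 1).
Answer: 3*log(z - 4) + log(z - 2) - log(z - 1).


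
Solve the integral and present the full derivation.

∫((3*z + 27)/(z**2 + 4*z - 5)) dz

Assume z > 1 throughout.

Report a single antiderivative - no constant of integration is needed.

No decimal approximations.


Step 1. Decompose ∫((3*z + 27)/(z**2 + 4*z - 5)) dz by partial fractions, (3*z + 27)/(z**2 + 4*z - 5) = -2/(z + 5) + 5/(z - 1): now ∫(5/(z - 1)) dz + ∫(-2/(z + 5)) dz.
Step 2. Evaluate the standard form [assuming z > -5]: now -2*log(z + 5) + ∫(5/(z - 1)) dz.
Step 3. Evaluate the standard form [assuming z > 1]: now 5*log(z - 1) - 2*log(z + 5).
Answer: 5*log(z - 1) - 2*log(z + 5).


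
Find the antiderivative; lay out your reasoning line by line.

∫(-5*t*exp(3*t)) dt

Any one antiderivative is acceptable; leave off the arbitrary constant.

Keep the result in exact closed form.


Step 1. Integrate ∫(-5*t*exp(3*t)) dt by parts with u = t, dv = (-5*exp(3*t)) dt, so v = -5*exp(3*t)/3: now -5*t*exp(3*t)/3 + ∫(5*exp(3*t)/3) dt.
Step 2. Evaluate the standard form: now -5*t*exp(3*t)/3 + 5*exp(3*t)/9.
Answer: -5*t*exp(3*t)/3 + 5*exp(3*t)/9.


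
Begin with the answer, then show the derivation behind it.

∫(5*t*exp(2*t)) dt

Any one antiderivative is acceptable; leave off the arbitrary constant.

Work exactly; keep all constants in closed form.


The answer is 5*t*exp(2*t)/2 - 5*exp(2*t)/4.
Step 1. Integrate ∫(5*t*exp(2*t)) dt by parts with u = t, dv = (5*exp(2*t)) dt, so v = 5*exp(2*t)/2: now 5*t*exp(2*t)/2 + ∫(-5*exp(2*t)/2) dt.
Step 2. Evaluate the standard form: now 5*t*exp(2*t)/2 - 5*exp(2*t)/4.
Answer: 5*t*exp(2*t)/2 - 5*exp(2*t)/4.


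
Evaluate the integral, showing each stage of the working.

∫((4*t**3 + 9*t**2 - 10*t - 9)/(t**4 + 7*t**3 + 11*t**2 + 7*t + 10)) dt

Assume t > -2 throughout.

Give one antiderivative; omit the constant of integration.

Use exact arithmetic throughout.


Step 1. Decompose ∫((4*t**3 + 9*t**2 - 10*t - 9)/(t**4 + 7*t**3 + 11*t**2 + 7*t + 10)) dt by partial fractions, (4*t**3 + 9*t**2 - 10*t - 9)/(t**4 + 7*t**3 + 11*t**2 + 7*t + 10) = -2/(t**2 + 1) + 3/(t + 5) + 1/(t + 2): now ∫(1/(t + 2)) dt + ∫(3/(t + 5)) dt + ∫(-2/(t**2 + 1)) dt.
Step 2. Evaluate the standard form [assuming t > -2]: now log(t + 2) + ∫(3/(t + 5)) dt + ∫(-2/(t**2 + 1)) dt.
Step 3. Evaluate the standard form [assuming t > -5]: now log(t + 2) + 3*log(t + 5) + ∫(-2/(t**2 + 1)) dt.
Step 4. Evaluate the standard form: now log(t + 2) + 3*log(t + 5) - 2*atan(t).
Answer: log(t + 2) + 3*log(t + 5) - 2*atan(t).


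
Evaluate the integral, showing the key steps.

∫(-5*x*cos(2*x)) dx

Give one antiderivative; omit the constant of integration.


Step 1. Integrate ∫(-5*x*cos(2*x)) dx by parts with u = x, dv = (-5*cos(2*x)) dx, so v = -5*sin(2*x)/2: now -5*x*sin(2*x)/2 + ∫(5*sin(2*x)/2) dx.
Step 2. Evaluate the standard form: now -5*x*sin(2*x)/2 - 5*cos(2*x)/4.
Answer: -5*x*sin(2*x)/2 - 5*cos(2*x)/4.


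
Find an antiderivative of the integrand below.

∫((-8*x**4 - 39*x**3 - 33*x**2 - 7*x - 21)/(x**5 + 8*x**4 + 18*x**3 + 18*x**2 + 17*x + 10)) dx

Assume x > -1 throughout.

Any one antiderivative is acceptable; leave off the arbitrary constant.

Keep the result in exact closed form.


Answer: -2*log(x + 1) - 3*log(x + 2) - 3*log(x + 5) + 2*atan(x).


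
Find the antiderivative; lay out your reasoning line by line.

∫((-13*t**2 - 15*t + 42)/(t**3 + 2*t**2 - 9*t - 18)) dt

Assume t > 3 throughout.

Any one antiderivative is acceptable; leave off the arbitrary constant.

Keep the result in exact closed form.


Step 1. Decompose ∫((-13*t**2 - 15*t + 42)/(t**3 + 2*t**2 - 9*t - 18)) dt by partial fractions, (-13*t**2 - 15*t + 42)/(t**3 + 2*t**2 - 9*t - 18) = -5/(t + 3) - 4/(t + 2) - 4/(t - 3): now ∫(-4/(t - 3)) dt + ∫(-4/(t + 2)) dt + ∫(-5/(t + 3)) dt.
Step 2. Evaluate the standard form [assuming t > 3]: now -4*log(t - 3) + ∫(-4/(t + 2)) dt + ∫(-5/(t + 3)) dt.
Step 3. Evaluate the standard form [assuming t > -3]: now -4*log(t - 3) - 5*log(t + 3) + ∫(-4/(t + 2)) dt.
Step 4. Evaluate the standard form [assuming t > -2]: now -4*log(t - 3) - 4*log(t + 2) - 5*log(t + 3).
Answer: -4*log(t - 3) - 4*log(t + 2) - 5*log(t + 3).


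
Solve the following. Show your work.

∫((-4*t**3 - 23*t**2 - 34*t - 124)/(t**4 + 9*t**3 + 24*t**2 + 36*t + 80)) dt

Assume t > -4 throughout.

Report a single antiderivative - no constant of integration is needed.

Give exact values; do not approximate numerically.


Step 1. Decompose ∫((-4*t**3 - 23*t**2 - 34*t - 124)/(t**4 + 9*t**3 + 24*t**2 + 36*t + 80)) dt by partial fractions, (-4*t**3 - 23*t**2 - 34*t - 124)/(t**4 + 9*t**3 + 24*t**2 + 36*t + 80) = -2/(t**2 + 4) + 1/(t + 5) - 5/(t + 4): now ∫(-5/(t + 4)) dt + ∫(1/(t + 5)) dt + ∫(-2/(t**2 + 4)) dt.
Step 2. Evaluate the standard form [assuming t > -4]: now -5*log(t + 4) + ∫(1/(t + 5)) dt + ∫(-2/(t**2 + 4)) dt.
Step 3. Evaluate the standard form [assuming t > -5]: now -5*log(t + 4) + log(t + 5) + ∫(-2/(t**2 + 4)) dt.
Step 4. Evaluate the standard form: now -5*log(t + 4) + log(t + 5) - atan(t/2).
Answer: -5*log(t + 4) + log(t + 5) - atan(t/2).


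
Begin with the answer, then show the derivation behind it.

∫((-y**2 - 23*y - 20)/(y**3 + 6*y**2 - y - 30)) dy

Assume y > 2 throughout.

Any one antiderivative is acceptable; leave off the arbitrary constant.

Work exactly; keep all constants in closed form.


The answer is -2*log(y - 2) - 4*log(y + 3) + 5*log(y + 5).
Step 1. Decompose ∫((-y**2 - 23*y - 20)/(y**3 + 6*y**2 - y - 30)) dy by partial fractions, (-y**2 - 23*y - 20)/(y**3 + 6*y**2 - y - 30) = 5/(y + 5) - 4/(y + 3) - 2/(y - 2): now ∫(-2/(y - 2)) dy + ∫(-4/(y + 3)) dy + ∫(5/(y + 5)) dy.
Step 2. Evaluate the standard form [assuming y > -5]: now 5*log(y + 5) + ∫(-2/(y - 2)) dy + ∫(-4/(y + 3)) dy.
Step 3. Evaluate the standard form [assuming y > -3]: now -4*log(y + 3) + 5*log(y + 5) + ∫(-2/(y - 2)) dy.
Step 4. Evaluate the standard form [assuming y > 2]: now -2*log(y - 2) - 4*log(y + 3) + 5*log(y + 5).
Answer: -2*log(y - 2) - 4*log(y + 3) + 5*log(y + 5).


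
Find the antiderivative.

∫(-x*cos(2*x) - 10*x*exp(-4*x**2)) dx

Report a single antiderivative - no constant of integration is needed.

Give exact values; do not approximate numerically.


Answer: -x*sin(2*x)/2 - cos(2*x)/4 + 5*exp(-4*x**2)/4.


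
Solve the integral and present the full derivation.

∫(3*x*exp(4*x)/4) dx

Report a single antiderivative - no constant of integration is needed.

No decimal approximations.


Step 1. Integrate ∫(3*x*exp(4*x)/4) dx by parts with u = x, dv = (3*exp(4*x)/4) dx, so v = 3*exp(4*x)/16: now 3*x*exp(4*x)/16 + ∫(-3*exp(4*x)/16) dx.
Step 2. Evaluate the standard form: now 3*x*exp(4*x)/16 - 3*exp(4*x)/64.
Answer: 3*x*exp(4*x)/16 - 3*exp(4*x)/64.


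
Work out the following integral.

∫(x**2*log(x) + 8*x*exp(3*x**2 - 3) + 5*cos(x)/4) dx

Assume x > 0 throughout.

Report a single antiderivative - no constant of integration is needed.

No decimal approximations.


Answer: x**3*log(x)/3 - x**3/9 + 4*exp(3*x**2 - 3)/3 + 5*sin(x)/4.


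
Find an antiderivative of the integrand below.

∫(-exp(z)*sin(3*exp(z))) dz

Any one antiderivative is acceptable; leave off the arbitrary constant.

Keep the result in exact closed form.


Answer: cos(3*exp(z))/3.


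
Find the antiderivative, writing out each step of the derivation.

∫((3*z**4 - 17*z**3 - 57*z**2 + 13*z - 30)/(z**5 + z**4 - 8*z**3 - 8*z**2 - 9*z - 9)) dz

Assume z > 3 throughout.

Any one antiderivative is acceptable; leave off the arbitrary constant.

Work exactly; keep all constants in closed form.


Step 1. Decompose ∫((3*z**4 - 17*z**3 - 57*z**2 + 13*z - 30)/(z**5 + z**4 - 8*z**3 - 8*z**2 - 9*z - 9)) dz by partial fractions, (3*z**4 - 17*z**3 - 57*z**2 + 13*z - 30)/(z**5 + z**4 - 8*z**3 - 8*z**2 - 9*z - 9) = -3/(z**2 + 1) + 1/(z + 3) + 5/(z + 1) - 3/(z - 3): now ∫(-3/(z - 3)) dz + ∫(5/(z + 1)) dz + ∫(1/(z + 3)) dz + ∫(-3/(z**2 + 1)) dz.
Step 2. Evaluate the standard form [assuming z > -3]: now log(z + 3) + ∫(-3/(z - 3)) dz + ∫(5/(z + 1)) dz + ∫(-3/(z**2 + 1)) dz.
Step 3. Evaluate the standard form [assuming z > 3]: now -3*log(z - 3) + log(z + 3) + ∫(5/(z + 1)) dz + ∫(-3/(z**2 + 1)) dz.
Step 4. Evaluate the standard form [assuming z > -1]: now -3*log(z - 3) + 5*log(z + 1) + log(z + 3) + ∫(-3/(z**2 + 1)) dz.
Step 5. Evaluate the standard form: now -3*log(z - 3) + 5*log(z + 1) + log(z + 3) - 3*atan(z).
Answer: -3*log(z - 3) + 5*log(z + 1) + log(z + 3) - 3*atan(z).


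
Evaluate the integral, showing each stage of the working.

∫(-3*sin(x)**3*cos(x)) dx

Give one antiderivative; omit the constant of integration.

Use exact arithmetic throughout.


Step 1. Substitute u = sin(x), turning ∫(-3*sin(x)**3*cos(x)) dx into ∫(-3*u**3) du: now ∫(-3*u**3) du.
Step 2. Evaluate the standard form: now -3*u**4/4.
Step 3. Substitute back u = sin(x): now -3*sin(x)**4/4.
Answer: -3*sin(x)**4/4.


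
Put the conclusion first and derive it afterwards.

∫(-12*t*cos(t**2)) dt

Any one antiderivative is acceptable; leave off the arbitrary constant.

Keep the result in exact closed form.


The answer is -6*sin(t**2).
Step 1. Substitute u = t**2, turning ∫(-12*t*cos(t**2)) dt into ∫(-6*cos(u)) du: now ∫(-6*cos(u)) du.
Step 2. Evaluate the standard form: now -6*sin(u).
Step 3. Substitute back u = t**2: now -6*sin(t**2).
Answer: -6*sin(t**2).


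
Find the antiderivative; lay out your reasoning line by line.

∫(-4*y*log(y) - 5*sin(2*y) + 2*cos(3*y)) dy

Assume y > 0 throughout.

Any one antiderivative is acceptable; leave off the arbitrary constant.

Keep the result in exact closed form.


Step 1. Rewrite: now ∫(-4*y*log(y)) dy + ∫(-5*sin(2*y)) dy + ∫(2*cos(3*y)) dy.
Step 2. Integrate ∫(-4*y*log(y)) dy by parts with u = log(y), dv = (-4*y) dy, so v = -2*y**2 [assuming y > 0]: now -2*y**2*log(y) + ∫(2*y) dy + ∫(-5*sin(2*y)) dy + ∫(2*cos(3*y)) dy.
Step 3. Evaluate the standard form: now -2*y**2*log(y) + y**2 + ∫(-5*sin(2*y)) dy + ∫(2*cos(3*y)) dy.
Step 4. Evaluate the standard form: now -2*y**2*log(y) + y**2 + 5*cos(2*y)/2 + ∫(2*cos(3*y)) dy.
Step 5. Evaluate the standard form: now -2*y**2*log(y) + y**2 + 2*sin(3*y)/3 + 5*cos(2*y)/2.
Answer: -2*y**2*log(y) + y**2 + 2*sin(3*y)/3 + 5*cos(2*y)/2.


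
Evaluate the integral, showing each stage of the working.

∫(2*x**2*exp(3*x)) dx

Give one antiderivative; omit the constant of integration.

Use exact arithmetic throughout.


Step 1. Integrate ∫(2*x**2*exp(3*x)) dx by parts with u = x**2, dv = (2*exp(3*x)) dx, so v = 2*exp(3*x)/3: now 2*x**2*exp(3*x)/3 + ∫(-4*x*exp(3*x)/3) dx.
Step 2. Integrate ∫(-4*x*exp(3*x)/3) dx by parts with u = x, dv = (-4*exp(3*x)/3) dx, so v = -4*exp(3*x)/9: now 2*x**2*exp(3*x)/3 - 4*x*exp(3*x)/9 + ∫(4*exp(3*x)/9) dx.
Step 3. Evaluate the standard form: now 2*x**2*exp(3*x)/3 - 4*x*exp(3*x)/9 + 4*exp(3*x)/27.
Answer: 2*x**2*exp(3*x)/3 - 4*x*exp(3*x)/9 + 4*exp(3*x)/27.


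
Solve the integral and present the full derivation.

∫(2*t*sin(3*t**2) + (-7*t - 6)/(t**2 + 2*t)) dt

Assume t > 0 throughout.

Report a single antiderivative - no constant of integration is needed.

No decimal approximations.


Step 1. Rewrite: now ∫(2*t*sin(3*t**2)) dt + ∫((-7*t - 6)/(t**2 + 2*t)) dt.
Step 2. Decompose ∫((-7*t - 6)/(t**2 + 2*t)) dt by partial fractions, (-7*t - 6)/(t**2 + 2*t) = -4/(t + 2) - 3/t: now ∫(-3/t) dt + ∫(2*t*sin(3*t**2)) dt + ∫(-4/(t + 2)) dt.
Step 3. Evaluate the standard form [assuming t > 0]: now -3*log(t) + ∫(2*t*sin(3*t**2)) dt + ∫(-4/(t + 2)) dt.
Step 4. Evaluate the standard form [assuming t > -2]: now -3*log(t) - 4*log(t + 2) + ∫(2*t*sin(3*t**2)) dt.
Step 5. Substitute u = t**2, turning ∫(2*t*sin(3*t**2)) dt into ∫(sin(3*u)) du: now -3*log(t) - 4*log(t + 2) + ∫(sin(3*u)) du.
Step 6. Evaluate the standard form: now -3*log(t) - 4*log(t + 2) - cos(3*u)/3.
Step 7. Substitute back u = t**2: now -3*log(t) - 4*log(t + 2) - cos(3*t**2)/3.
Answer: -3*log(t) - 4*log(t + 2) - cos(3*t**2)/3.


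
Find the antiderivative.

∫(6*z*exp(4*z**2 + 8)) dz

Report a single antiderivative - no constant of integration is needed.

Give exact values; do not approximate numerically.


Answer: 3*exp(4*z**2 + 8)/4.


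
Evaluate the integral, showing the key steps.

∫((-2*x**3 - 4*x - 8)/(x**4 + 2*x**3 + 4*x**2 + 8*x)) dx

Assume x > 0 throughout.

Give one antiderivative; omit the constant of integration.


Step 1. Decompose ∫((-2*x**3 - 4*x - 8)/(x**4 + 2*x**3 + 4*x**2 + 8*x)) dx by partial fractions, (-2*x**3 - 4*x - 8)/(x**4 + 2*x**3 + 4*x**2 + 8*x) = 2/(x**2 + 4) - 1/(x + 2) - 1/x: now ∫(-1/x) dx + ∫(-1/(x + 2)) dx + ∫(2/(x**2 + 4)) dx.
Step 2. Evaluate the standard form [assuming x > 0]: now -log(x) + ∫(-1/(x + 2)) dx + ∫(2/(x**2 + 4)) dx.
Step 3. Evaluate the standard form [assuming x > -2]: now -log(x) - log(x + 2) + ∫(2/(x**2 + 4)) dx.
Step 4. Evaluate the standard form: now -log(x) - log(x + 2) + atan(x/2).
Answer: -log(x) - log(x + 2) + atan(x/2).


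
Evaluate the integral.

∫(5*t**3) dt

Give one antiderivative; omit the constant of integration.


Answer: 5*t**4/4.


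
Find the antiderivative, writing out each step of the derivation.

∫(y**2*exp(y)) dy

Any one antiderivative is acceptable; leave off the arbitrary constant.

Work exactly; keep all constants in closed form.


Step 1. Integrate ∫(y**2*exp(y)) dy by parts with u = y**2, dv = (exp(y)) dy, so v = exp(y): now y**2*exp(y) + ∫(-2*y*exp(y)) dy.
Step 2. Integrate ∫(-2*y*exp(y)) dy by parts with u = y, dv = (-2*exp(y)) dy, so v = -2*exp(y): now y**2*exp(y) - 2*y*exp(y) + ∫(2*exp(y)) dy.
Step 3. Evaluate the standard form: now y**2*exp(y) - 2*y*exp(y) + 2*exp(y).
Answer: y**2*exp(y) - 2*y*exp(y) + 2*exp(y).


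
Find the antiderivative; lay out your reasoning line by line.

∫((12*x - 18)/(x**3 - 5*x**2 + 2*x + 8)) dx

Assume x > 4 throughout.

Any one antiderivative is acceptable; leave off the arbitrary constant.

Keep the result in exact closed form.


Step 1. Decompose ∫((12*x - 18)/(x**3 - 5*x**2 + 2*x + 8)) dx by partial fractions, (12*x - 18)/(x**3 - 5*x**2 + 2*x + 8) = -2/(x + 1) - 1/(x - 2) + 3/(x - 4): now ∫(3/(x - 4)) dx + ∫(-1/(x - 2)) dx + ∫(-2/(x + 1)) dx.
Step 2. Evaluate the standard form [assuming x > 2]: now -log(x - 2) + ∫(3/(x - 4)) dx + ∫(-2/(x + 1)) dx.
Step 3. Evaluate the standard form [assuming x > 4]: now 3*log(x - 4) - log(x - 2) + ∫(-2/(x + 1)) dx.
Step 4. Evaluate the standard form [assuming x > -1]: now 3*log(x - 4) - log(x - 2) - 2*log(x + 1).
Answer: 3*log(x - 4) - log(x - 2) - 2*log(x + 1).


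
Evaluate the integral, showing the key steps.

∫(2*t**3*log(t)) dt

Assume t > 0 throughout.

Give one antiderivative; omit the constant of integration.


Step 1. Integrate ∫(2*t**3*log(t)) dt by parts with u = log(t), dv = (2*t**3) dt, so v = t**4/2 [assuming t > 0]: now t**4*log(t)/2 + ∫(-t**3/2) dt.
Step 2. Evaluate the standard form: now t**4*log(t)/2 - t**4/8.
Answer: t**4*log(t)/2 - t**4/8.


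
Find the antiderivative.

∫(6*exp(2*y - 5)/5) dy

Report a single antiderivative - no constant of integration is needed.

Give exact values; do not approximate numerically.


Answer: 3*exp(2*y - 5)/5.


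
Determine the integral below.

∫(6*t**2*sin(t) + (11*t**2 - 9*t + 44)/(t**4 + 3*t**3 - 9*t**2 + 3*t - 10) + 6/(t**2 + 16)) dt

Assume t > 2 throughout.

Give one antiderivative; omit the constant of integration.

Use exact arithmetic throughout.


Answer: -6*t**2*cos(t) + 12*t*sin(t) + 2*log(t - 2) - 2*log(t + 5) + 12*cos(t) + 3*atan(t/4)/2 - 3*atan(t).


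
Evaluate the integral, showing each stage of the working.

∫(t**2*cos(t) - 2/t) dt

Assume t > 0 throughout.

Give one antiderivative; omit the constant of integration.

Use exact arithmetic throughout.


Step 1. Rewrite: now ∫(-2/t) dt + ∫(t**2*cos(t)) dt.
Step 2. Evaluate the standard form [assuming t > 0]: now -2*log(t) + ∫(t**2*cos(t)) dt.
Step 3. Integrate ∫(t**2*cos(t)) dt by parts with u = t**2, dv = (cos(t)) dt, so v = sin(t): now t**2*sin(t) - 2*log(t) + ∫(-2*t*sin(t)) dt.
Step 4. Integrate ∫(-2*t*sin(t)) dt by parts with u = t, dv = (-2*sin(t)) dt, so v = 2*cos(t): now t**2*sin(t) + 2*t*cos(t) - 2*log(t) + ∫(-2*cos(t)) dt.
Step 5. Evaluate the standard form: now t**2*sin(t) + 2*t*cos(t) - 2*log(t) - 2*sin(t).
Answer: t**2*sin(t) + 2*t*cos(t) - 2*log(t) - 2*sin(t).


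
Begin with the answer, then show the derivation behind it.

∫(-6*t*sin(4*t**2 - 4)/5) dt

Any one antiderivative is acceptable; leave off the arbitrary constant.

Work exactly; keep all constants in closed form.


The answer is 3*cos(4*t**2 - 4)/20.
Step 1. Substitute u = t**2 - 1, turning ∫(-6*t*sin(4*t**2 - 4)/5) dt into ∫(-3*sin(4*u)/5) du: now ∫(-3*sin(4*u)/5) du.
Step 2. Evaluate the standard form: now 3*cos(4*u)/20.
Step 3. Substitute back u = t**2 - 1: now 3*cos(4*t**2 - 4)/20.
Answer: 3*cos(4*t**2 - 4)/20.


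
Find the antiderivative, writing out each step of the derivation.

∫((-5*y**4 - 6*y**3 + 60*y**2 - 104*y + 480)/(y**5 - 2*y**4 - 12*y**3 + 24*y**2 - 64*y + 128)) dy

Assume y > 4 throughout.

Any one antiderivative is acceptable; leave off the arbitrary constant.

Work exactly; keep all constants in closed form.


Step 1. Decompose ∫((-5*y**4 - 6*y**3 + 60*y**2 - 104*y + 480)/(y**5 - 2*y**4 - 12*y**3 + 24*y**2 - 64*y + 128)) dy by partial fractions, (-5*y**4 - 6*y**3 + 60*y**2 - 104*y + 480)/(y**5 - 2*y**4 - 12*y**3 + 24*y**2 - 64*y + 128) = 4/(y**2 + 4) + 1/(y + 4) - 4/(y - 2) - 2/(y - 4): now ∫(-2/(y - 4)) dy + ∫(-4/(y - 2)) dy + ∫(1/(y + 4)) dy + ∫(4/(y**2 + 4)) dy.
Step 2. Evaluate the standard form [assuming y > 4]: now -2*log(y - 4) + ∫(-4/(y - 2)) dy + ∫(1/(y + 4)) dy + ∫(4/(y**2 + 4)) dy.
Step 3. Evaluate the standard form [assuming y > -4]: now -2*log(y - 4) + log(y + 4) + ∫(-4/(y - 2)) dy + ∫(4/(y**2 + 4)) dy.
Step 4. Evaluate the standard form [assuming y > 2]: now -2*log(y - 4) - 4*log(y - 2) + log(y + 4) + ∫(4/(y**2 + 4)) dy.
Step 5. Evaluate the standard form: now -2*log(y - 4) - 4*log(y - 2) + log(y + 4) + 2*atan(y/2).
Answer: -2*log(y - 4) - 4*log(y - 2) + log(y + 4) + 2*atan(y/2).


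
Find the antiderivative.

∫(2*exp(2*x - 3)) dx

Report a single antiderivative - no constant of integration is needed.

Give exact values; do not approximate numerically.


Answer: exp(2*x - 3).


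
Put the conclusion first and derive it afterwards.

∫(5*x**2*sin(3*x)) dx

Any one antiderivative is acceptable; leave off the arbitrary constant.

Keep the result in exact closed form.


The answer is -5*x**2*cos(3*x)/3 + 10*x*sin(3*x)/9 + 10*cos(3*x)/27.
Step 1. Integrate ∫(5*x**2*sin(3*x)) dx by parts with u = x**2, dv = (5*sin(3*x)) dx, so v = -5*cos(3*x)/3: now -5*x**2*cos(3*x)/3 + ∫(10*x*cos(3*x)/3) dx.
Step 2. Integrate ∫(10*x*cos(3*x)/3) dx by parts with u = x, dv = (10*cos(3*x)/3) dx, so v = 10*sin(3*x)/9: now -5*x**2*cos(3*x)/3 + 10*x*sin(3*x)/9 + ∫(-10*sin(3*x)/9) dx.
Step 3. Evaluate the standard form: now -5*x**2*cos(3*x)/3 + 10*x*sin(3*x)/9 + 10*cos(3*x)/27.
Answer: -5*x**2*cos(3*x)/3 + 10*x*sin(3*x)/9 + 10*cos(3*x)/27.


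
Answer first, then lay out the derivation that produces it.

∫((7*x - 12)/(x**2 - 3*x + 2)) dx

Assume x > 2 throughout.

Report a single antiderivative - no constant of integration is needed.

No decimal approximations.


The answer is 2*log(x - 2) + 5*log(x - 1).
Step 1. Decompose ∫((7*x - 12)/(x**2 - 3*x + 2)) dx by partial fractions, (7*x - 12)/(x**2 - 3*x + 2) = 5/(x - 1) + 2/(x - 2): now ∫(2/(x - 2)) dx + ∫(5/(x - 1)) dx.
Step 2. Evaluate the standard form [assuming x > 1]: now 5*log(x - 1) + ∫(2/(x - 2)) dx.
Step 3. Evaluate the standard form [assuming x > 2]: now 2*log(x - 2) + 5*log(x - 1).
Answer: 2*log(x - 2) + 5*log(x - 1).


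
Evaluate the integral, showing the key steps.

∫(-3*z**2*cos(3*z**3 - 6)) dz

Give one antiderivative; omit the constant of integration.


Step 1. Substitute u = z**3 - 2, turning ∫(-3*z**2*cos(3*z**3 - 6)) dz into ∫(-cos(3*u)) du: now ∫(-cos(3*u)) du.
Step 2. Evaluate the standard form: now -sin(3*u)/3.
Step 3. Substitute back u = z**3 - 2: now -sin(3*z**3 - 6)/3.
Answer: -sin(3*z**3 - 6)/3.


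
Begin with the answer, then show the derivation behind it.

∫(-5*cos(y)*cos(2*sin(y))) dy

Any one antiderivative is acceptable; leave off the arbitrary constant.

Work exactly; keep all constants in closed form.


The answer is -5*sin(2*sin(y))/2.
Step 1. Substitute u = sin(y), turning ∫(-5*cos(y)*cos(2*sin(y))) dy into ∫(-5*cos(2*u)) du: now ∫(-5*cos(2*u)) du.
Step 2. Evaluate the standard form: now -5*sin(2*u)/2.
Step 3. Substitute back u = sin(y): now -5*sin(2*sin(y))/2.
Answer: -5*sin(2*sin(y))/2.


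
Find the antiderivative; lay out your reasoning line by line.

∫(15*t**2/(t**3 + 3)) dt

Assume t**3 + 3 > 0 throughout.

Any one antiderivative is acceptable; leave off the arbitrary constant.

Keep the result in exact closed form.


Step 1. Substitute u = t**3 + 3, turning ∫(15*t**2/(t**3 + 3)) dt into ∫(5/u) du: now ∫(5/u) du.
Step 2. Evaluate the standard form [assuming u > 0]: now 5*log(u).
Step 3. Substitute back u = t**3 + 3: now 5*log(t**3 + 3).
Answer: 5*log(t**3 + 3).


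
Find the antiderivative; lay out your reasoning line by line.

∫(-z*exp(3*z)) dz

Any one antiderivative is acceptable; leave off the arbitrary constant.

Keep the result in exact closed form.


Step 1. Integrate ∫(-z*exp(3*z)) dz by parts with u = z, dv = (-exp(3*z)) dz, so v = -exp(3*z)/3: now -z*exp(3*z)/3 + ∫(exp(3*z)/3) dz.
Step 2. Evaluate the standard form: now -z*exp(3*z)/3 + exp(3*z)/9.
Answer: -z*exp(3*z)/3 + exp(3*z)/9.


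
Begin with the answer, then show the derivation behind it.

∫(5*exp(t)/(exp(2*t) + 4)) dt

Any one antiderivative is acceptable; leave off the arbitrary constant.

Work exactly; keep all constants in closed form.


The answer is 5*atan(exp(t)/2)/2.
Step 1. Substitute u = exp(t), turning ∫(5*exp(t)/(exp(2*t) + 4)) dt into ∫(5/(u**2 + 4)) du: now ∫(5/(u**2 + 4)) du.
Step 2. Evaluate the standard form: now 5*atan(u/2)/2.
Step 3. Substitute back u = exp(t): now 5*atan(exp(t)/2)/2.
Answer: 5*atan(exp(t)/2)/2.


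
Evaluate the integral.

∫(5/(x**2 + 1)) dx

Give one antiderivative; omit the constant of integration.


Answer: 5*atan(x).


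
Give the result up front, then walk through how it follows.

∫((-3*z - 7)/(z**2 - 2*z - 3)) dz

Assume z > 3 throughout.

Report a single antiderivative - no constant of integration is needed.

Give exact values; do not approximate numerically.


The answer is -4*log(z - 3) + log(z + 1).
Step 1. Decompose ∫((-3*z - 7)/(z**2 - 2*z - 3)) dz by partial fractions, (-3*z - 7)/(z**2 - 2*z - 3) = 1/(z + 1) - 4/(z - 3): now ∫(-4/(z - 3)) dz + ∫(1/(z + 1)) dz.
Step 2. Evaluate the standard form [assuming z > 3]: now -4*log(z - 3) + ∫(1/(z + 1)) dz.
Step 3. Evaluate the standard form [assuming z > -1]: now -4*log(z - 3) + log(z + 1).
Answer: -4*log(z - 3) + log(z + 1).
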